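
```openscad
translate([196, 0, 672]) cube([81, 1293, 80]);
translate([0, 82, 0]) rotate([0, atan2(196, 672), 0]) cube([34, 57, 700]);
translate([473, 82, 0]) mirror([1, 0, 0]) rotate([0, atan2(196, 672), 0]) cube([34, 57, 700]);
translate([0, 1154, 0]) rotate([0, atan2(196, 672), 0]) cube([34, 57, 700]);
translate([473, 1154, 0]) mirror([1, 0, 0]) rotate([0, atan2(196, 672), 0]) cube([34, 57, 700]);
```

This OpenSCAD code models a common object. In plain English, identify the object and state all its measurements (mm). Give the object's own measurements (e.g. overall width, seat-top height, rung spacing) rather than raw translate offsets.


A sawhorse. A 81×1293×80 mm beam (x, y, z) sits on two A-frame leg pairs. Each pair is two raked legs of 34×57 mm section (57 mm along y) splaying symmetrically in x. Each leg rises 672 mm vertically over 196 mm of horizontal reach and is 700 mm long along its own axis. Every leg's outer bottom edge rests on the floor and its outer top edge meets a bottom edge of the beam — the left legs (tilting toward +x) meet the beam's −x bottom edge, the right legs (their mirror images, tilting toward −x) meet its +x bottom edge — so the leg tops tuck under the beam, the beam's underside is 672 mm above the floor, and the feet are 473 mm apart outside-to-outside with the beam centred between them. The two leg pairs are set in 82 mm from either end of the beam.


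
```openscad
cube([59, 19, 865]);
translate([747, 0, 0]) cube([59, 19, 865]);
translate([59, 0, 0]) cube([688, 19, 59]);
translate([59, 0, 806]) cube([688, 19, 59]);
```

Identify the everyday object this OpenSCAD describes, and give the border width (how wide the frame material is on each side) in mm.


A picture frame. The border width is 59 mm.

Four thin pieces enclosing a rectangular opening — a picture frame. The two full-height stiles are 865 mm tall; the top rail sits at z = 806 and is 59 mm tall, so the border above the opening is 865 − 806 = 59 mm, matching the stile x-width.


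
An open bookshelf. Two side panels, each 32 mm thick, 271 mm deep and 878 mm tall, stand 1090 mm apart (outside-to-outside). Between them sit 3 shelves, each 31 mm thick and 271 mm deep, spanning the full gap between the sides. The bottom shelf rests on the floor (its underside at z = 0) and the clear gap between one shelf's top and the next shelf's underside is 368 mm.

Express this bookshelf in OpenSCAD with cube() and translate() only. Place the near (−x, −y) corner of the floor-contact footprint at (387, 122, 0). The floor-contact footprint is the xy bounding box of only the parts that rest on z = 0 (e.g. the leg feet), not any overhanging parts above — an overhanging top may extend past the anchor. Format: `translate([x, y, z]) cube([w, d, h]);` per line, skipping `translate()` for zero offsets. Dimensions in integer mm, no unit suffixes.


translate([387, 122, 0]) cube([32, 271, 878]);
translate([1445, 122, 0]) cube([32, 271, 878]);
translate([419, 122, 0]) cube([1026, 271, 31]);
translate([419, 122, 399]) cube([1026, 271, 31]);
translate([419, 122, 798]) cube([1026, 271, 31]);


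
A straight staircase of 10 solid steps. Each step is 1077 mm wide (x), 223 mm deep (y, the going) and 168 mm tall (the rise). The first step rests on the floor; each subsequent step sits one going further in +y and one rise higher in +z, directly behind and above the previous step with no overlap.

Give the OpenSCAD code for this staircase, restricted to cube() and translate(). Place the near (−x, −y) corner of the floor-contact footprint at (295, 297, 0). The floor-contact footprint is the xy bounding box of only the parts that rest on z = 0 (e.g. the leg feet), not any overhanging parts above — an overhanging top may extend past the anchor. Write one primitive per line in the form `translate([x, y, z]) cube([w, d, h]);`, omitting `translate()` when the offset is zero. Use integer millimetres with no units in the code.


translate([295, 297, 0]) cube([1077, 223, 168]);
translate([295, 520, 168]) cube([1077, 223, 168]);
translate([295, 743, 336]) cube([1077, 223, 168]);
translate([295, 966, 504]) cube([1077, 223, 168]);
translate([295, 1189, 672]) cube([1077, 223, 168]);
translate([295, 1412, 840]) cube([1077, 223, 168]);
translate([295, 1635, 1008]) cube([1077, 223, 168]);
translate([295, 1858, 1176]) cube([1077, 223, 168]);
translate([295, 2081, 1344]) cube([1077, 223, 168]);
translate([295, 2304, 1512]) cube([1077, 223, 168]);


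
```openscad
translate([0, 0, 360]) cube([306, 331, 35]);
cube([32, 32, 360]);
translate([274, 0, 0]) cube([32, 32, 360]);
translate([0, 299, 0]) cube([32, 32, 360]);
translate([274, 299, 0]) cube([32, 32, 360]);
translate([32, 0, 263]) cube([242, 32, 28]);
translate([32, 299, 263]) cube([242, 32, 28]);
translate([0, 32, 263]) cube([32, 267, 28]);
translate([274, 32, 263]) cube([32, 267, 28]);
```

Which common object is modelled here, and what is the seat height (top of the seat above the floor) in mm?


A stool. The seat height is 395 mm.

A 306×331×35 slab at z = 360 on four corner posts — a stool. The seat top is 360 + 35 = 395 mm.


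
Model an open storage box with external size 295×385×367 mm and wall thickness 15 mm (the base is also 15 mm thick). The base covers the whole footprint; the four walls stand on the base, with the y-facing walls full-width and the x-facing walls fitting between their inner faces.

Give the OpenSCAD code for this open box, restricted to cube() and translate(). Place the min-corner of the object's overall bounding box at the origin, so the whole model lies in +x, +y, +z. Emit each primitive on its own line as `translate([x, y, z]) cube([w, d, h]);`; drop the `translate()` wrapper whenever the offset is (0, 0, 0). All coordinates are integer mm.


cube([295, 385, 15]);
translate([0, 0, 15]) cube([295, 15, 352]);
translate([0, 370, 15]) cube([295, 15, 352]);
translate([0, 15, 15]) cube([15, 355, 352]);
translate([280, 15, 15]) cube([15, 355, 352]);


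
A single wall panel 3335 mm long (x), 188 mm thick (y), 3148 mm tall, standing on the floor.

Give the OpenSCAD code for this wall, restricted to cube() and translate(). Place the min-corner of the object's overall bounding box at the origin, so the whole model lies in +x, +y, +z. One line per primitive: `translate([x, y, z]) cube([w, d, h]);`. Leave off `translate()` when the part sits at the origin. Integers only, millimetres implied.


cube([3335, 188, 3148]);


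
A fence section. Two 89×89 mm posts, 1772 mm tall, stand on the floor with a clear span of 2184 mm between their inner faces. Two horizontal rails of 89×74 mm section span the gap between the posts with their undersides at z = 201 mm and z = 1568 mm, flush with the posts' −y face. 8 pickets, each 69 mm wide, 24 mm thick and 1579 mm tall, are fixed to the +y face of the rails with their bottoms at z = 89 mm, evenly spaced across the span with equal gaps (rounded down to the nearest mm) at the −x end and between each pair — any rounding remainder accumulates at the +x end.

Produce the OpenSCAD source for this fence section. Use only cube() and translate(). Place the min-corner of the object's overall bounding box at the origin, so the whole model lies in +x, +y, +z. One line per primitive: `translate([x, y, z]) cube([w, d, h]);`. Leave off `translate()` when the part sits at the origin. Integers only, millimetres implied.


cube([89, 89, 1772]);
translate([2273, 0, 0]) cube([89, 89, 1772]);
translate([89, 0, 201]) cube([2184, 89, 74]);
translate([89, 0, 1568]) cube([2184, 89, 74]);
translate([270, 89, 89]) cube([69, 24, 1579]);
translate([520, 89, 89]) cube([69, 24, 1579]);
translate([770, 89, 89]) cube([69, 24, 1579]);
translate([1020, 89, 89]) cube([69, 24, 1579]);
translate([1270, 89, 89]) cube([69, 24, 1579]);
translate([1520, 89, 89]) cube([69, 24, 1579]);
translate([1770, 89, 89]) cube([69, 24, 1579]);
translate([2020, 89, 89]) cube([69, 24, 1579]);


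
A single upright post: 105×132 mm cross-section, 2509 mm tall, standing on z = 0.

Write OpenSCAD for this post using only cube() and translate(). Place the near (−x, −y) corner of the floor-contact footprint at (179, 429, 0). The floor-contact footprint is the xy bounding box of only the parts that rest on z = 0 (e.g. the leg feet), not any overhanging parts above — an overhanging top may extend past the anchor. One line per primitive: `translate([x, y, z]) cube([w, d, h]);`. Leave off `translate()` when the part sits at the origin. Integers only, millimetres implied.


translate([179, 429, 0]) cube([105, 132, 2509]);


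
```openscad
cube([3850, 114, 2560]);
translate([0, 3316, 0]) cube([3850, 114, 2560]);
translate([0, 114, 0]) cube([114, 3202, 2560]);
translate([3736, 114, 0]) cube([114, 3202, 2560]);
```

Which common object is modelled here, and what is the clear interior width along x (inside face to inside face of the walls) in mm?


A house (or room) frame. The interior width is 3622 mm.

Four 2560 mm walls enclosing a rectangle with no floor or roof — a room or house frame. Outside width is 3850 mm and wall thickness is 114 mm, so the interior width is 3850 − 2 × 114 = 3622 mm.


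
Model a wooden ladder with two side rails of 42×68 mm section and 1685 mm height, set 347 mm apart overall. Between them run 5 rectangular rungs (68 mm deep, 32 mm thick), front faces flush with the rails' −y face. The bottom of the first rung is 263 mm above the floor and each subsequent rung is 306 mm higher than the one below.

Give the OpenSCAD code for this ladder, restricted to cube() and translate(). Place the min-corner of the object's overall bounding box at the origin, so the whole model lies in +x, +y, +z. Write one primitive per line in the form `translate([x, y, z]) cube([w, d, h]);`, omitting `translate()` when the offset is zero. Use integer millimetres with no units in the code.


// rung span = 347 - 2*42 = 263
// rung[k] z = 263 + k*306
cube([42, 68, 1685]);
translate([305, 0, 0]) cube([42, 68, 1685]);
translate([42, 0, 263]) cube([263, 68, 32]);
translate([42, 0, 569]) cube([263, 68, 32]);
translate([42, 0, 875]) cube([263, 68, 32]);
translate([42, 0, 1181]) cube([263, 68, 32]);
translate([42, 0, 1487]) cube([263, 68, 32]);


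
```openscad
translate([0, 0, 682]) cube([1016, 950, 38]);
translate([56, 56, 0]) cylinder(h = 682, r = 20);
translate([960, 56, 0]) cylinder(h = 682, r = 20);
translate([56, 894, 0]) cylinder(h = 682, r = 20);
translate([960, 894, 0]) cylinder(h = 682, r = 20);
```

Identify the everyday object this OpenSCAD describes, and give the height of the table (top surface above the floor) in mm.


A table. The table height is 720 mm.

A 1016×950×38 slab sits at z = 682 on four Ø40 mm round legs — a table. The top surface is at 682 + 38 = 720 mm.


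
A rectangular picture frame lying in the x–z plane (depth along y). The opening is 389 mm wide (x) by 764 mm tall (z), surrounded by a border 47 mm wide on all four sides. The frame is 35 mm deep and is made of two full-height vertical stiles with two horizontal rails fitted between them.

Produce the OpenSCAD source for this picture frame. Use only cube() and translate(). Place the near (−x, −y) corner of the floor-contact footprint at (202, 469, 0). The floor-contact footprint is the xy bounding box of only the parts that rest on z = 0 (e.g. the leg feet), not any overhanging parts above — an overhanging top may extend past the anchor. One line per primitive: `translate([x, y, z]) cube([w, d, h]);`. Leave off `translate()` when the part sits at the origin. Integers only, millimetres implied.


translate([202, 469, 0]) cube([47, 35, 858]);
translate([638, 469, 0]) cube([47, 35, 858]);
translate([249, 469, 0]) cube([389, 35, 47]);
translate([249, 469, 811]) cube([389, 35, 47]);


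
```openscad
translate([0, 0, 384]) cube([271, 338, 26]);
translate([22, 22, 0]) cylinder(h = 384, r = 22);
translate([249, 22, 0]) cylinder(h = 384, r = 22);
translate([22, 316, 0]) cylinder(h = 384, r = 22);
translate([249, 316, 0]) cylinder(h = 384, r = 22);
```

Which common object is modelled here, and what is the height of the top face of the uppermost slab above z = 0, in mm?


A stool. The seat height is 410 mm.

A 271×338×26 slab at z = 384 on four corner cylinders — a stool. The seat top is 384 + 26 = 410 mm.


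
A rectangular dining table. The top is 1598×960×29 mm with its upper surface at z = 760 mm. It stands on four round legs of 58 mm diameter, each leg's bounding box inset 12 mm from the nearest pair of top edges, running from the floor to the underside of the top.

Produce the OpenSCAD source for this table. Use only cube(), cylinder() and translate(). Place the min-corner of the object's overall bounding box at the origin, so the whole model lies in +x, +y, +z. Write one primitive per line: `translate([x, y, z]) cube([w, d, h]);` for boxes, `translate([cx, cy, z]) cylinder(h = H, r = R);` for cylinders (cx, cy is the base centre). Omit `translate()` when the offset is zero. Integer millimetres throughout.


// leg_h = 760 - 29 = 731
translate([0, 0, 731]) cube([1598, 960, 29]);
translate([41, 41, 0]) cylinder(h = 731, r = 29);
translate([1557, 41, 0]) cylinder(h = 731, r = 29);
translate([41, 919, 0]) cylinder(h = 731, r = 29);
translate([1557, 919, 0]) cylinder(h = 731, r = 29);


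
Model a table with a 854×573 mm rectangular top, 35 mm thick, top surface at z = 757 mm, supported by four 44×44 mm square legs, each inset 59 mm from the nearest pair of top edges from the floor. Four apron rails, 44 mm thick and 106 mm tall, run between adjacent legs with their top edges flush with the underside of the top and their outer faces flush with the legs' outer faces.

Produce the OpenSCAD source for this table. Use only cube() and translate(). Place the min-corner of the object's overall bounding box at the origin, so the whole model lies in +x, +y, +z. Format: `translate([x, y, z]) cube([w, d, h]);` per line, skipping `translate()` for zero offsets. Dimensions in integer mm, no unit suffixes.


translate([0, 0, 722]) cube([854, 573, 35]);
translate([59, 59, 0]) cube([44, 44, 722]);
translate([751, 59, 0]) cube([44, 44, 722]);
translate([59, 470, 0]) cube([44, 44, 722]);
translate([751, 470, 0]) cube([44, 44, 722]);
translate([103, 59, 616]) cube([648, 44, 106]);
translate([103, 470, 616]) cube([648, 44, 106]);
translate([59, 103, 616]) cube([44, 367, 106]);
translate([751, 103, 616]) cube([44, 367, 106]);


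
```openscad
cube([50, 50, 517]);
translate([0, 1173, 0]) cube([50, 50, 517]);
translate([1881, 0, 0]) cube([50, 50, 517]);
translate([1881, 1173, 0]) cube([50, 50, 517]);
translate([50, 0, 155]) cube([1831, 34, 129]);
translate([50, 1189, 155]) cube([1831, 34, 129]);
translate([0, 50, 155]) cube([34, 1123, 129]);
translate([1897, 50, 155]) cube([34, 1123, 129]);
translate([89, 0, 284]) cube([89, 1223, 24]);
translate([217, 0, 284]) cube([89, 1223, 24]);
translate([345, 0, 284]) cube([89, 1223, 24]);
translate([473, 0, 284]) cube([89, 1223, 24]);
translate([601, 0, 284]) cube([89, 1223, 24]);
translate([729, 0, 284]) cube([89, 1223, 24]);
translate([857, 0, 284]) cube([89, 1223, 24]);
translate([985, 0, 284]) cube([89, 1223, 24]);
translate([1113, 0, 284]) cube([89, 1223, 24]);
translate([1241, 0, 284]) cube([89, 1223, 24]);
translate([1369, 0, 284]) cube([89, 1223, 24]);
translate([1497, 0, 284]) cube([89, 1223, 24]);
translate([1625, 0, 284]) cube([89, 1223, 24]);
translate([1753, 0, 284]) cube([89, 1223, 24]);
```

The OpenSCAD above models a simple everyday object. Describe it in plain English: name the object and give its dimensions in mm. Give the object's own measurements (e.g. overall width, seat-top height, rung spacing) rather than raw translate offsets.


A bed frame 1931 mm long (x) by 1223 mm wide (y). Four 50×50 mm corner posts, 517 mm tall, at the corners of the footprint. Four rails of 34 mm thickness and 129 mm height run between adjacent posts with their undersides at z = 155 mm, their outer faces flush with the outside of the frame (the two x-running rails run between the posts' inner faces; the two y-running rails run between the posts' inner faces). 14 slats, each 89 mm wide (x) and 24 mm thick, lie across the top of the two x-running rails, running the full 1223 mm width of the frame in y; along x they sit between the end posts with a 39 mm gap after the −x posts and between neighbouring slats and before the +x posts.


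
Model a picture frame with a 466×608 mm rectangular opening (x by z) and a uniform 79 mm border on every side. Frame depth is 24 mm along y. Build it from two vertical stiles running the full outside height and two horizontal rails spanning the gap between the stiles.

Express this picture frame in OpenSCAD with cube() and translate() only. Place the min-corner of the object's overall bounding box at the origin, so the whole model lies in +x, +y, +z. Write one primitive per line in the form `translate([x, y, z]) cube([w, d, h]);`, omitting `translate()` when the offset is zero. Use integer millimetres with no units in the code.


cube([79, 24, 766]);
translate([545, 0, 0]) cube([79, 24, 766]);
translate([79, 0, 0]) cube([466, 24, 79]);
translate([79, 0, 687]) cube([466, 24, 79]);


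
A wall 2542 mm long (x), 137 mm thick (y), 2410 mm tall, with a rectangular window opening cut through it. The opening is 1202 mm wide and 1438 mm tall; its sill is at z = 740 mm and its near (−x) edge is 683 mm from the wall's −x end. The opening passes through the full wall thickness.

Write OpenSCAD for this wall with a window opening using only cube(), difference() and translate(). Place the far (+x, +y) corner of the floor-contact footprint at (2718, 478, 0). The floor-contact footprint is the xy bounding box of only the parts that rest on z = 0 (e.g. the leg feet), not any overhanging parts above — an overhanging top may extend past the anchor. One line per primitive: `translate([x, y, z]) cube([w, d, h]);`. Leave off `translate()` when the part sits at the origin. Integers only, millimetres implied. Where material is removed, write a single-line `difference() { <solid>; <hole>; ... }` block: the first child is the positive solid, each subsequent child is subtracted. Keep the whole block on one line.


difference() { translate([176, 341, 0]) cube([2542, 137, 2410]); translate([859, 341, 740]) cube([1202, 137, 1438]); }


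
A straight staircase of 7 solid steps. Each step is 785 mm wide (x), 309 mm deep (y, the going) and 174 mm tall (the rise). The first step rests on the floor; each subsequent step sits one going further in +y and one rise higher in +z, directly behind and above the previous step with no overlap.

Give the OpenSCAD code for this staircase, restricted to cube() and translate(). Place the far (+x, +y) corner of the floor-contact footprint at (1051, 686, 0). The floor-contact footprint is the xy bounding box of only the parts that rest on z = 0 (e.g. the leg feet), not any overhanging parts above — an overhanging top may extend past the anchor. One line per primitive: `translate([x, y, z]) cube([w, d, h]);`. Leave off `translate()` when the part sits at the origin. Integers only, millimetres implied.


translate([266, 377, 0]) cube([785, 309, 174]);
translate([266, 686, 174]) cube([785, 309, 174]);
translate([266, 995, 348]) cube([785, 309, 174]);
translate([266, 1304, 522]) cube([785, 309, 174]);
translate([266, 1613, 696]) cube([785, 309, 174]);
translate([266, 1922, 870]) cube([785, 309, 174]);
translate([266, 2231, 1044]) cube([785, 309, 174]);


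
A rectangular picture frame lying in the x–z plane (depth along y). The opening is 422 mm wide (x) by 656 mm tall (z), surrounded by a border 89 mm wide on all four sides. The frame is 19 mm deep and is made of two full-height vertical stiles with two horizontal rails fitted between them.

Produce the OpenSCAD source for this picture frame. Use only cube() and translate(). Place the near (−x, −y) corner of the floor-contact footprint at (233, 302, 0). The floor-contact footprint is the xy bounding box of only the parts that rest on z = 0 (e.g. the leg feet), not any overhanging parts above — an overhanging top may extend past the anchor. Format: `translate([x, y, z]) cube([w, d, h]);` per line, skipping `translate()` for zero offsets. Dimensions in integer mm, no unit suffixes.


translate([233, 302, 0]) cube([89, 19, 834]);
translate([744, 302, 0]) cube([89, 19, 834]);
translate([322, 302, 0]) cube([422, 19, 89]);
translate([322, 302, 745]) cube([422, 19, 89]);


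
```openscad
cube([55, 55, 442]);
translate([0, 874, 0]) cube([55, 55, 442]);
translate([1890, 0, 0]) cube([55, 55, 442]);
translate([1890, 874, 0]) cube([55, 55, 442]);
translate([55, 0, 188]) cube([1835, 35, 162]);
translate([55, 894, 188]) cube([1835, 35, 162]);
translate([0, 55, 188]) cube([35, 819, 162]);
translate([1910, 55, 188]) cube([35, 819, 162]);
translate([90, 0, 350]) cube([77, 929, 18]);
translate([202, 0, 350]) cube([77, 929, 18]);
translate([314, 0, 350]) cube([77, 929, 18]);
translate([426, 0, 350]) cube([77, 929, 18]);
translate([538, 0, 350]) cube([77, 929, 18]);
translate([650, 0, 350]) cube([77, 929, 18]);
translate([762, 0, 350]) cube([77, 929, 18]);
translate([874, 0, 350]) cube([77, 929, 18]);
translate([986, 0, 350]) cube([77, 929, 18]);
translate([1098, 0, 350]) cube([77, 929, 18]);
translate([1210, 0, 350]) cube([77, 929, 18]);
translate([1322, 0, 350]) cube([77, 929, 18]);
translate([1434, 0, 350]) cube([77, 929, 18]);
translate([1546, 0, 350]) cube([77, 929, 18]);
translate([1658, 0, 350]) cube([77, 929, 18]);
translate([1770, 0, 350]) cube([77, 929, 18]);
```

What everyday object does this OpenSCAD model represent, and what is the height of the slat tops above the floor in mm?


A bed frame. The slat-top height is 368 mm.

Four posts, four rails, and a row of slats — a bed frame. Slats sit on the rails at z = 188 + 162 = 350; with slat thickness 18, the top is 368 mm.


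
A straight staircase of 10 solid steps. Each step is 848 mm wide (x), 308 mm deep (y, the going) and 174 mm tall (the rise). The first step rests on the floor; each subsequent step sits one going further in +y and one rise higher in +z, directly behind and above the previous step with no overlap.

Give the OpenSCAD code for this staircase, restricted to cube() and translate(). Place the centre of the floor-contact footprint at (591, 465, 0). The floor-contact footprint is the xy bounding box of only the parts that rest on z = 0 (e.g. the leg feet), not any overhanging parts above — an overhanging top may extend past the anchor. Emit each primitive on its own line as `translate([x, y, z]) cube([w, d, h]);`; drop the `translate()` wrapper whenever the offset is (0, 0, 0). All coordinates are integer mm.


translate([167, 311, 0]) cube([848, 308, 174]);
translate([167, 619, 174]) cube([848, 308, 174]);
translate([167, 927, 348]) cube([848, 308, 174]);
translate([167, 1235, 522]) cube([848, 308, 174]);
translate([167, 1543, 696]) cube([848, 308, 174]);
translate([167, 1851, 870]) cube([848, 308, 174]);
translate([167, 2159, 1044]) cube([848, 308, 174]);
translate([167, 2467, 1218]) cube([848, 308, 174]);
translate([167, 2775, 1392]) cube([848, 308, 174]);
translate([167, 3083, 1566]) cube([848, 308, 174]);


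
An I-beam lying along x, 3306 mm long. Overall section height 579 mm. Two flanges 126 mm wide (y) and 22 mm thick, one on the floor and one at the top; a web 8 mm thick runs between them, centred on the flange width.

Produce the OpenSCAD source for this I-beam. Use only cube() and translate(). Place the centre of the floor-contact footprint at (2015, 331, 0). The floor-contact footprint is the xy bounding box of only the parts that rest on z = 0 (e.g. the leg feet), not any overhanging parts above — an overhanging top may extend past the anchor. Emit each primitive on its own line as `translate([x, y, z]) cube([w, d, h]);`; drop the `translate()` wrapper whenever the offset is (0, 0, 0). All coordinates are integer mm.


translate([362, 268, 0]) cube([3306, 126, 22]);
translate([362, 327, 22]) cube([3306, 8, 535]);
translate([362, 268, 557]) cube([3306, 126, 22]);


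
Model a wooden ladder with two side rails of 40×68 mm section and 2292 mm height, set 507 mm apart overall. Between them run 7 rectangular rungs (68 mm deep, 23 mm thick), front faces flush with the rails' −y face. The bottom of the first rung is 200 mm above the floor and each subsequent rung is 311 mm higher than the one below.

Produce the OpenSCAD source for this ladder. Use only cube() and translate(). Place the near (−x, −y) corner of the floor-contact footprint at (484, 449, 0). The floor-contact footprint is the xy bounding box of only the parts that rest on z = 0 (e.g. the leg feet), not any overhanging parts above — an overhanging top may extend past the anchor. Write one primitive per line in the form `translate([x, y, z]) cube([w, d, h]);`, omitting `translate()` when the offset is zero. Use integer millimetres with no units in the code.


translate([484, 449, 0]) cube([40, 68, 2292]);
translate([951, 449, 0]) cube([40, 68, 2292]);
translate([524, 449, 200]) cube([427, 68, 23]);
translate([524, 449, 511]) cube([427, 68, 23]);
translate([524, 449, 822]) cube([427, 68, 23]);
translate([524, 449, 1133]) cube([427, 68, 23]);
translate([524, 449, 1444]) cube([427, 68, 23]);
translate([524, 449, 1755]) cube([427, 68, 23]);
translate([524, 449, 2066]) cube([427, 68, 23]);


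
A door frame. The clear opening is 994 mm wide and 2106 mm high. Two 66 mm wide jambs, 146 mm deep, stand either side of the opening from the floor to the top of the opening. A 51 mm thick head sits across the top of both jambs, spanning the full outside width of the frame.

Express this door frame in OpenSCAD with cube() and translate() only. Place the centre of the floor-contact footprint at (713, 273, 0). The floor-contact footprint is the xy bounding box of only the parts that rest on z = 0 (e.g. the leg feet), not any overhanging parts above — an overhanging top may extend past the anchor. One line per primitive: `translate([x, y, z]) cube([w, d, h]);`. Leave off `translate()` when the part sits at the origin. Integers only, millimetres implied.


translate([150, 200, 0]) cube([66, 146, 2106]);
translate([1210, 200, 0]) cube([66, 146, 2106]);
translate([150, 200, 2106]) cube([1126, 146, 51]);


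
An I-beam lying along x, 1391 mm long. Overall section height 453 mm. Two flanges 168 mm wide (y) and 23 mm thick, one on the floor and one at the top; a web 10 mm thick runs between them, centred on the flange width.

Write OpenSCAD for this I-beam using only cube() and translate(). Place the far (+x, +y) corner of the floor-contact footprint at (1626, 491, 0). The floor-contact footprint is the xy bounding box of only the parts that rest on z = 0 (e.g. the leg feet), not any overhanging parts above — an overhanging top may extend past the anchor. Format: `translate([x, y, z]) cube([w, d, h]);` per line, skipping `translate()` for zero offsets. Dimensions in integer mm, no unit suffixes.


translate([235, 323, 0]) cube([1391, 168, 23]);
translate([235, 402, 23]) cube([1391, 10, 407]);
translate([235, 323, 430]) cube([1391, 168, 23]);


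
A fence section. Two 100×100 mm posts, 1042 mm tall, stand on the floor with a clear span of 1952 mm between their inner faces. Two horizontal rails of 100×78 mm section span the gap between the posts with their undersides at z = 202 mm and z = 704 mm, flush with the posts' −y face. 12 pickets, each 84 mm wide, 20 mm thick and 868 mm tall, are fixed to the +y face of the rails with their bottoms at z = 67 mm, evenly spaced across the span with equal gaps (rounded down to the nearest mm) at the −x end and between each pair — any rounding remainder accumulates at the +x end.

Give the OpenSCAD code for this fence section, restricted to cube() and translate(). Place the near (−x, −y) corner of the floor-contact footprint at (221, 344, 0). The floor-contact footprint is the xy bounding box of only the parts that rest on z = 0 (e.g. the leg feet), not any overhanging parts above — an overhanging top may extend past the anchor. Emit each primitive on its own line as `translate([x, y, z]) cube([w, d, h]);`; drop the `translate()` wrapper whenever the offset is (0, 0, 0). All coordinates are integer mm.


translate([221, 344, 0]) cube([100, 100, 1042]);
translate([2273, 344, 0]) cube([100, 100, 1042]);
translate([321, 344, 202]) cube([1952, 100, 78]);
translate([321, 344, 704]) cube([1952, 100, 78]);
translate([393, 444, 67]) cube([84, 20, 868]);
translate([549, 444, 67]) cube([84, 20, 868]);
translate([705, 444, 67]) cube([84, 20, 868]);
translate([861, 444, 67]) cube([84, 20, 868]);
translate([1017, 444, 67]) cube([84, 20, 868]);
translate([1173, 444, 67]) cube([84, 20, 868]);
translate([1329, 444, 67]) cube([84, 20, 868]);
translate([1485, 444, 67]) cube([84, 20, 868]);
translate([1641, 444, 67]) cube([84, 20, 868]);
translate([1797, 444, 67]) cube([84, 20, 868]);
translate([1953, 444, 67]) cube([84, 20, 868]);
translate([2109, 444, 67]) cube([84, 20, 868]);


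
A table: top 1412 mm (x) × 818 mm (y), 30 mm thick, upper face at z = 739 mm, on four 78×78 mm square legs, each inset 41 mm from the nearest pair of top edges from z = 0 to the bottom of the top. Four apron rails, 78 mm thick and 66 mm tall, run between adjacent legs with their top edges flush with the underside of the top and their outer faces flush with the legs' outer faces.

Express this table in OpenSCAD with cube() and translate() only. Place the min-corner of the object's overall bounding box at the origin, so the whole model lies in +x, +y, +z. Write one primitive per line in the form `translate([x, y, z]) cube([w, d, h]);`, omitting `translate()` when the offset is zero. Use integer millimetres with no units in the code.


translate([0, 0, 709]) cube([1412, 818, 30]);
translate([41, 41, 0]) cube([78, 78, 709]);
translate([1293, 41, 0]) cube([78, 78, 709]);
translate([41, 699, 0]) cube([78, 78, 709]);
translate([1293, 699, 0]) cube([78, 78, 709]);
translate([119, 41, 643]) cube([1174, 78, 66]);
translate([119, 699, 643]) cube([1174, 78, 66]);
translate([41, 119, 643]) cube([78, 580, 66]);
translate([1293, 119, 643]) cube([78, 580, 66]);


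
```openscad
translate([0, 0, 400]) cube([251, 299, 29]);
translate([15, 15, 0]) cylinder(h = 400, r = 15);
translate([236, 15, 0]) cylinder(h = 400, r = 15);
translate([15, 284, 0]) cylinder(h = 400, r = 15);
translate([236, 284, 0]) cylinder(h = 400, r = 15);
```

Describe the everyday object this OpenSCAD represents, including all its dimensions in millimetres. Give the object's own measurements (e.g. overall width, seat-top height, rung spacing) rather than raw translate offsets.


A four-legged stool. The seat is a 251×299×29 mm slab whose top surface is at z = 429 mm; four round legs, each 30 mm in diameter, run from the floor (z = 0) to the underside of the seat, each leg's axis is inset half a diameter from the nearest pair of seat edges (so the leg's bounding box is flush with the corner).


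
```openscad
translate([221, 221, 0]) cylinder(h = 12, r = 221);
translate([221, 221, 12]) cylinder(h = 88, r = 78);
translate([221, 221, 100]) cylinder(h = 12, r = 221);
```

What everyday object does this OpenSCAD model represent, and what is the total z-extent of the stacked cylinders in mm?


A spool. The overall height is 112 mm.

Three coaxial cylinders, large–small–large — a spool. Two 12 mm flanges and a 88 mm core give 12 + 88 + 12 = 112 mm.


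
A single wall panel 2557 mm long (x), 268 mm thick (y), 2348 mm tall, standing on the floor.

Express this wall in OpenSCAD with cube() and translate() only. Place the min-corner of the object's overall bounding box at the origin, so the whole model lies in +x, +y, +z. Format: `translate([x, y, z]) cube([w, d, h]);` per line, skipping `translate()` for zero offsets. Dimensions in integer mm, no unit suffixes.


cube([2557, 268, 2348]);


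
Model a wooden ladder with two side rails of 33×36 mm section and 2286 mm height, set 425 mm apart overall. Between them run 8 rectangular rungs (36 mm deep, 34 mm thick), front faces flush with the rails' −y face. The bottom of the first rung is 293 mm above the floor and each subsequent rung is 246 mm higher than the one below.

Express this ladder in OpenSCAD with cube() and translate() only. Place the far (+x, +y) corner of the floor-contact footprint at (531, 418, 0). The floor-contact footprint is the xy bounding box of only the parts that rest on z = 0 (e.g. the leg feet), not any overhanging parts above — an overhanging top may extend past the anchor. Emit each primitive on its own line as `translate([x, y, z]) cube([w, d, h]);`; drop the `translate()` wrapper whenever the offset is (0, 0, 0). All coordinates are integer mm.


// rung span = 425 - 2*33 = 359
// rung[k] z = 293 + k*246
translate([106, 382, 0]) cube([33, 36, 2286]);
translate([498, 382, 0]) cube([33, 36, 2286]);
translate([139, 382, 293]) cube([359, 36, 34]);
translate([139, 382, 539]) cube([359, 36, 34]);
translate([139, 382, 785]) cube([359, 36, 34]);
translate([139, 382, 1031]) cube([359, 36, 34]);
translate([139, 382, 1277]) cube([359, 36, 34]);
translate([139, 382, 1523]) cube([359, 36, 34]);
translate([139, 382, 1769]) cube([359, 36, 34]);
translate([139, 382, 2015]) cube([359, 36, 34]);


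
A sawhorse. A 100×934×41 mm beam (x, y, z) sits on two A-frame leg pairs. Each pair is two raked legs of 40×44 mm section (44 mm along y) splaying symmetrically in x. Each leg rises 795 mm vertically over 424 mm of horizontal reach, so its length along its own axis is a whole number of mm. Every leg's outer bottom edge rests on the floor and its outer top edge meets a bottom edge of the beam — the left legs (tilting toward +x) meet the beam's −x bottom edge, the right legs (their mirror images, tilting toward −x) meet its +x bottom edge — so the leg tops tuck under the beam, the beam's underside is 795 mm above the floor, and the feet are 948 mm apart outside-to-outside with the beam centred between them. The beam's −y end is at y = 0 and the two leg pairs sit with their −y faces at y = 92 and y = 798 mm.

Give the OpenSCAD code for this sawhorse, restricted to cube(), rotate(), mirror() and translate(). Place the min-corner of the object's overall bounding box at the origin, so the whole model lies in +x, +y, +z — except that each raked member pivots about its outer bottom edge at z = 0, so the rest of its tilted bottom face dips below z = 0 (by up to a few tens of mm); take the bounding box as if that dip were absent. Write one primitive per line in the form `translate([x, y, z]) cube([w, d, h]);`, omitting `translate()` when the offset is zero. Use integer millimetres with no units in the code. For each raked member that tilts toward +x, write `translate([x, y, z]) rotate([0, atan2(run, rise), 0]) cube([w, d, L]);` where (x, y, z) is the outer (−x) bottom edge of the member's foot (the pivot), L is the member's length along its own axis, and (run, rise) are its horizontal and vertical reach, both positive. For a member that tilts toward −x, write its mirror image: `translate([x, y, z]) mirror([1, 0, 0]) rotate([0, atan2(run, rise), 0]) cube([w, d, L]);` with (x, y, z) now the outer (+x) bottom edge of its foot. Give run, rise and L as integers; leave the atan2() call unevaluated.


// leg length = √(424² + 795²) = 901
// right-leg outer foot x = 2·424 + 100 = 948
// beam min-corner = (424, 0, 795)
translate([424, 0, 795]) cube([100, 934, 41]);
translate([0, 92, 0]) rotate([0, atan2(424, 795), 0]) cube([40, 44, 901]);
translate([948, 92, 0]) mirror([1, 0, 0]) rotate([0, atan2(424, 795), 0]) cube([40, 44, 901]);
translate([0, 798, 0]) rotate([0, atan2(424, 795), 0]) cube([40, 44, 901]);
translate([948, 798, 0]) mirror([1, 0, 0]) rotate([0, atan2(424, 795), 0]) cube([40, 44, 901]);


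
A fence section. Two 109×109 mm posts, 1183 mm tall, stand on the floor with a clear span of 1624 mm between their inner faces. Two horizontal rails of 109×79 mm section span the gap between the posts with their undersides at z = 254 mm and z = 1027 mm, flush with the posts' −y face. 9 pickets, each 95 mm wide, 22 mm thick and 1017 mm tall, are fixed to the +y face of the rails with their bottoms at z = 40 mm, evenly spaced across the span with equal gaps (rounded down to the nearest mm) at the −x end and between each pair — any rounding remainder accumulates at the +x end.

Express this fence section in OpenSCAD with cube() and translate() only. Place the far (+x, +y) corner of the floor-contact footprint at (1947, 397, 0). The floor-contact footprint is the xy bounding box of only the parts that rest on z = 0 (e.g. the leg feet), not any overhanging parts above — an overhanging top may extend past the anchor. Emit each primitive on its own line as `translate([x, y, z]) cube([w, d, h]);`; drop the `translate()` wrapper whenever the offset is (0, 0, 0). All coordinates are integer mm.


translate([105, 288, 0]) cube([109, 109, 1183]);
translate([1838, 288, 0]) cube([109, 109, 1183]);
translate([214, 288, 254]) cube([1624, 109, 79]);
translate([214, 288, 1027]) cube([1624, 109, 79]);
translate([290, 397, 40]) cube([95, 22, 1017]);
translate([461, 397, 40]) cube([95, 22, 1017]);
translate([632, 397, 40]) cube([95, 22, 1017]);
translate([803, 397, 40]) cube([95, 22, 1017]);
translate([974, 397, 40]) cube([95, 22, 1017]);
translate([1145, 397, 40]) cube([95, 22, 1017]);
translate([1316, 397, 40]) cube([95, 22, 1017]);
translate([1487, 397, 40]) cube([95, 22, 1017]);
translate([1658, 397, 40]) cube([95, 22, 1017]);


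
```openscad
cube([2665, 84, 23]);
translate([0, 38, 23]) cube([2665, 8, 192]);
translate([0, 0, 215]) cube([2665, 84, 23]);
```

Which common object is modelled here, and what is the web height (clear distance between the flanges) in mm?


An I-beam. The web height is 192 mm.

Two wide flanges with a thin centred web — an I-beam. Overall 238 mm minus two 23 mm flanges gives a web of 238 − 2·23 = 192 mm.


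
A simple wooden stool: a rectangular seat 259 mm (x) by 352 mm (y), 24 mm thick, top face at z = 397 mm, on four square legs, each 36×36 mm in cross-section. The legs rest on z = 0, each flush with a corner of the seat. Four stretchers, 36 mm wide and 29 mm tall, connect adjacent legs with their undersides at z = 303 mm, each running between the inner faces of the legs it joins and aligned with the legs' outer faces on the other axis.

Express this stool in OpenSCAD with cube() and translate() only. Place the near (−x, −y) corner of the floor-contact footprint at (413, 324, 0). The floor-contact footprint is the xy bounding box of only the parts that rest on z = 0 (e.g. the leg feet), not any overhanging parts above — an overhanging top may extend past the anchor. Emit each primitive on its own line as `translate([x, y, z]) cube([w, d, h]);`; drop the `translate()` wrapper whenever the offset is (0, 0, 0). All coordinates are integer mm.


// leg_h = 397 - 24 = 373
// stretcher span = 259 - 2*36 = 187
translate([413, 324, 373]) cube([259, 352, 24]);
translate([413, 324, 0]) cube([36, 36, 373]);
translate([636, 324, 0]) cube([36, 36, 373]);
translate([413, 640, 0]) cube([36, 36, 373]);
translate([636, 640, 0]) cube([36, 36, 373]);
translate([449, 324, 303]) cube([187, 36, 29]);
translate([449, 640, 303]) cube([187, 36, 29]);
translate([413, 360, 303]) cube([36, 280, 29]);
translate([636, 360, 303]) cube([36, 280, 29]);


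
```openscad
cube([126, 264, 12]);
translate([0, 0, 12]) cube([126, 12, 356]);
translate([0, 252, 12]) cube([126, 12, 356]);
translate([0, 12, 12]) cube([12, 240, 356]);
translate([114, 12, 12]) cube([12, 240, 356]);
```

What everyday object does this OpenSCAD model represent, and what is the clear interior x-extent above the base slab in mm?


An open box. The internal width is 102 mm.

A 126×264 base slab with four walls standing on it — an open box. The base is 126 mm wide and the walls are 12 mm thick, so the internal width is 126 − 2 × 12 = 102 mm.


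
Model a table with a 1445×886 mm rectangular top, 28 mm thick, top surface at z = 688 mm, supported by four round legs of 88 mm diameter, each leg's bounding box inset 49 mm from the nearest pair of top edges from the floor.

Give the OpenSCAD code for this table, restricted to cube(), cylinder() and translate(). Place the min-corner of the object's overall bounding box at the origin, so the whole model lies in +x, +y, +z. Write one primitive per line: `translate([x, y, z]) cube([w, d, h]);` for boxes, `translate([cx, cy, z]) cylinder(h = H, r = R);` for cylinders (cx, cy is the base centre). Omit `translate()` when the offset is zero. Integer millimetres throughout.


translate([0, 0, 660]) cube([1445, 886, 28]);
translate([93, 93, 0]) cylinder(h = 660, r = 44);
translate([1352, 93, 0]) cylinder(h = 660, r = 44);
translate([93, 793, 0]) cylinder(h = 660, r = 44);
translate([1352, 793, 0]) cylinder(h = 660, r = 44);
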